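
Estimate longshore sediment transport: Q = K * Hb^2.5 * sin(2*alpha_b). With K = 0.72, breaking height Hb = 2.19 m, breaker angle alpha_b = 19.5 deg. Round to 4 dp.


Q = K * Hb^2.5 * sin(2 * alpha_b)
Hb^2.5 = 2.19^2.5 = 7.097580
sin(2 * 19.5) = sin(39.0) = 0.629320
Q = 0.72 * 7.097580 * 0.629320
Q = 3.2160 m^3/s

3.2160


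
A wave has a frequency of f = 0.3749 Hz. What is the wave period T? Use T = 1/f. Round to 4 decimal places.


T = 1 / f
T = 1 / 0.3749
T = 2.6674 s

2.6674


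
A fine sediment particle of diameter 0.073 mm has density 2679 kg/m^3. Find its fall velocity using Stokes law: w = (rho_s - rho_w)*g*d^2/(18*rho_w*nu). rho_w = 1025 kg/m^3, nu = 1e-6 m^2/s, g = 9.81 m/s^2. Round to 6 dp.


w = (rho_s - rho_w) * g * d^2 / (18 * rho_w * nu)
d = 0.073 mm = 0.000073 m
rho_s - rho_w = 2679 - 1025 = 1654
Numerator = 1654 * 9.81 * (0.000073)^2 = 0.000086466968
Denominator = 18 * 1025 * 1e-6 = 0.018450
w = 0.004687 m/s

0.004687


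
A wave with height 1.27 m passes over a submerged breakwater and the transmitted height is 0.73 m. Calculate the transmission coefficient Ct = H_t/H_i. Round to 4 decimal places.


Ct = H_t / H_i
Ct = 0.73 / 1.27
Ct = 0.5748

0.5748


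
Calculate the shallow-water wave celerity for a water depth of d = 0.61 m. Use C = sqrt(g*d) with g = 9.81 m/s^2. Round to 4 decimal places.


Using the shallow-water approximation:
C = sqrt(g * d) = sqrt(9.81 * 0.61)
C = sqrt(5.9841)
C = 2.4462 m/s

2.4462


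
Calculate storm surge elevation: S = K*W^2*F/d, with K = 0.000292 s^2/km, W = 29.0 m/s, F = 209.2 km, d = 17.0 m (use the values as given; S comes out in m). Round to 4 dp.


S = K * W^2 * F / d
W^2 = 29.0^2 = 841.00
S = 0.000292 * 841.00 * 209.2 / 17.0
Numerator = 0.000292 * 841.00 * 209.2 = 51.373662
S = 51.373662 / 17.0 = 3.0220 m

3.0220


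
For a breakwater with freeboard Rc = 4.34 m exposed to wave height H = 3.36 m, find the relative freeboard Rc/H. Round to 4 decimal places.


Relative freeboard = Rc / H
= 4.34 / 3.36
= 1.2917

1.2917


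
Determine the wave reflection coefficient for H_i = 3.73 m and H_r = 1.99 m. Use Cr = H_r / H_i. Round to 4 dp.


Cr = H_r / H_i
Cr = 1.99 / 3.73
Cr = 0.5335

0.5335


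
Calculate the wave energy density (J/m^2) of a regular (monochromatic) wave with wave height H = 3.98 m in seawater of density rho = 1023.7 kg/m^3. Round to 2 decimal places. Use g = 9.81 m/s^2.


E = (1/8) * rho * g * H^2
E = (1/8) * 1023.7 * 9.81 * 3.98^2
E = 0.125 * 1023.7 * 9.81 * 15.8404
E = 19884.65 J/m^2

19884.65


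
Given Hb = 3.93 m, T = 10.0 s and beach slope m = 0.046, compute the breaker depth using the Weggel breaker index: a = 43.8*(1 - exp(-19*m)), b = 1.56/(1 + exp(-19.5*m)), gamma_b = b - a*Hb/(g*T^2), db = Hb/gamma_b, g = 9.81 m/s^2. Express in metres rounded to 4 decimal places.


a = 43.8 * (1 - exp(-19 * m))
exp(-19 * 0.046) = exp(-0.8740) = 0.417279
a = 43.8 * (1 - 0.417279) = 25.523176
b = 1.56 / (1 + exp(-19.5 * m))
exp(-19.5 * 0.046) = exp(-0.8970) = 0.407791
b = 1.56 / (1 + 0.407791) = 1.108119
Hb / (g * T^2) = 3.93 / (9.81 * 10.0^2) = 3.93 / 981.0000 = 0.00400612
gamma_b = b - a * Hb/(g*T^2) = 1.108119 - 25.523176 * 0.00400612 = 1.005870
db = Hb / gamma_b = 3.93 / 1.005870
db = 3.9071 m

3.9071


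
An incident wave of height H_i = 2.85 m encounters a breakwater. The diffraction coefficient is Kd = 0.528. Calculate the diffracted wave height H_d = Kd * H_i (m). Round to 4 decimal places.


H_d = Kd * H_i
H_d = 0.528 * 2.85
H_d = 1.5048 m

1.5048


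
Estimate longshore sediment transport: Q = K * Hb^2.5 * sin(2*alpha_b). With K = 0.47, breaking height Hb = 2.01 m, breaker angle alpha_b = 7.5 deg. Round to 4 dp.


Q = K * Hb^2.5 * sin(2 * alpha_b)
Hb^2.5 = 2.01^2.5 = 5.727830
sin(2 * 7.5) = sin(15.0) = 0.258819
Q = 0.47 * 5.727830 * 0.258819
Q = 0.6968 m^3/s

0.6968


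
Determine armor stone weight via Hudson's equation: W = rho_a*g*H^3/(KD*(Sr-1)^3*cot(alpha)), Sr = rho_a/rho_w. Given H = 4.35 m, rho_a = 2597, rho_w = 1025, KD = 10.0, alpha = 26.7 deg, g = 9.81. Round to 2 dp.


Sr = rho_a / rho_w = 2597 / 1025 = 2.533659
(Sr - 1) = 1.533659
(Sr - 1)^3 = 3.607331
cot(26.7) = 1 / tan(26.7) = 1 / 0.502948 = 1.988279
Numerator = 2597 * 9.81 * 4.35^3 = 2097049.7218
Denominator = 10.0 * 3.607331 * 1.988279 = 71.723799
W = 2097049.7218 / 71.723799
W = 29237.85 N

29237.85


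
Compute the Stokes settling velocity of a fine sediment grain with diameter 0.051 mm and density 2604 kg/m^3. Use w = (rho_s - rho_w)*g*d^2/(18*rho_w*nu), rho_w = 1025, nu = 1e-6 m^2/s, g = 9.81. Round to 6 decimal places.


w = (rho_s - rho_w) * g * d^2 / (18 * rho_w * nu)
d = 0.051 mm = 0.000051 m
rho_s - rho_w = 2604 - 1025 = 1579
Numerator = 1579 * 9.81 * (0.000051)^2 = 0.000040289464
Denominator = 18 * 1025 * 1e-6 = 0.018450
w = 0.002184 m/s

0.002184


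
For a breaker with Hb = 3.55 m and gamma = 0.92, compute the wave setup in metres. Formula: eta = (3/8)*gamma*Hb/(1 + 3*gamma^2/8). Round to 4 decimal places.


eta = (3/8) * gamma * Hb / (1 + 3*gamma^2/8)
Numerator = (3/8) * 0.92 * 3.55 = 1.224750
Denominator = 1 + 3*0.92^2/8 = 1 + 0.317400 = 1.317400
eta = 1.224750 / 1.317400
eta = 0.9297 m

0.9297


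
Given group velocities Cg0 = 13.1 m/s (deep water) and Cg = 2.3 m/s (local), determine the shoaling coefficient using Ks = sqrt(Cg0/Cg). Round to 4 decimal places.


Ks = sqrt(Cg0 / Cg)
Ks = sqrt(13.1 / 2.3)
Ks = sqrt(5.6957)
Ks = 2.3866

2.3866


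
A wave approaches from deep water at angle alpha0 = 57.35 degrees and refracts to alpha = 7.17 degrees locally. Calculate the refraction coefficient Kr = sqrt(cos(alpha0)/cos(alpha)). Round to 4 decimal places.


Kr = sqrt(cos(alpha0) / cos(alpha))
cos(57.35) = 0.539506
cos(7.17) = 0.992180
Kr = sqrt(0.539506 / 0.992180)
Kr = sqrt(0.543758)
Kr = 0.7374

0.7374


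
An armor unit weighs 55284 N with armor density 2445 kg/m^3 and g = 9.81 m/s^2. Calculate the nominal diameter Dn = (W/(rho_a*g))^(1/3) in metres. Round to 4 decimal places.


V = W / (rho_a * g)
V = 55284 / (2445 * 9.81)
V = 55284 / 23985.45
V = 2.304897 m^3
Dn = V^(1/3) = 2.304897^(1/3)
Dn = 1.3209 m

1.3209


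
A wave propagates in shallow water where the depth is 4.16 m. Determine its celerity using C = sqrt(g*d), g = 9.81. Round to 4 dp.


Using the shallow-water approximation:
C = sqrt(g * d) = sqrt(9.81 * 4.16)
C = sqrt(40.8096)
C = 6.3882 m/s

6.3882


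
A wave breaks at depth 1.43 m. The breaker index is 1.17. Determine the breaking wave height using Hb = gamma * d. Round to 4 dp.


Hb = gamma * d
Hb = 1.17 * 1.43
Hb = 1.6731 m

1.6731


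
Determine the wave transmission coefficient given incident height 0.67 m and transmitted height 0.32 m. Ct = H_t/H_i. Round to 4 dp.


Ct = H_t / H_i
Ct = 0.32 / 0.67
Ct = 0.4776

0.4776


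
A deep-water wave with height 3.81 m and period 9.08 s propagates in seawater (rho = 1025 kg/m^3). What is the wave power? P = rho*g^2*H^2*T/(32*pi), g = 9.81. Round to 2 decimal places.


P = rho * g^2 * H^2 * T / (32 * pi)
P = 1025 * 9.81^2 * 3.81^2 * 9.08 / (32 * pi)
P = 1025 * 96.2361 * 14.5161 * 9.08 / 100.53096
P = 129329.57 W/m

129329.57


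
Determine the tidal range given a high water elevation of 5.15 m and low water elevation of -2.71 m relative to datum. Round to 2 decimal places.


Tidal range = High water - Low water
Tidal range = 5.15 - (-2.71)
Tidal range = 7.86 m

7.86


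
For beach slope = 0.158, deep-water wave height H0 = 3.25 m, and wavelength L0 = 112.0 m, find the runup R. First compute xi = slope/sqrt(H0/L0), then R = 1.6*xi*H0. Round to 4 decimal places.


xi = slope / sqrt(H0/L0)
H0/L0 = 3.25/112.0 = 0.029018
sqrt(0.029018) = 0.170346
xi = 0.158 / 0.170346 = 0.927522
R = 1.6 * xi * H0 = 1.6 * 0.927522 * 3.25
R = 4.8231 m

4.8231


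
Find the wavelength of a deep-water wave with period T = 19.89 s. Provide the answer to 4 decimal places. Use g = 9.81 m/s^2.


L0 = g * T^2 / (2 * pi)
L0 = 9.81 * 19.89^2 / (2 * pi)
L0 = 9.81 * 395.6121 / 6.28319
L0 = 3880.9547 / 6.28319
L0 = 617.6731 m

617.6731


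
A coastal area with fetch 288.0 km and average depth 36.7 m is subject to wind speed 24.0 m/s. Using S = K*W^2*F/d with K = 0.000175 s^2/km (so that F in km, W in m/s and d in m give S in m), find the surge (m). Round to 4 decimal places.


S = K * W^2 * F / d
W^2 = 24.0^2 = 576.00
S = 0.000175 * 576.00 * 288.0 / 36.7
Numerator = 0.000175 * 576.00 * 288.0 = 29.030400
S = 29.030400 / 36.7 = 0.7910 m

0.7910


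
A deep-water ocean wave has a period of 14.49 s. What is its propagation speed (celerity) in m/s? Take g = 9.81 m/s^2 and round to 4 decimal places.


We use the deep-water celerity formula:
C = g * T / (2 * pi)
C = 9.81 * 14.49 / (2 * 3.14159...)
C = 142.146900 / 6.283185
C = 22.6234 m/s

22.6234


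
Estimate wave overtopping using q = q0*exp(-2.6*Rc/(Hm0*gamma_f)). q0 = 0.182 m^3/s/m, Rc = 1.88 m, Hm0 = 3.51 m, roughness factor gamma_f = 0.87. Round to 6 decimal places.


q = q0 * exp(-2.6 * Rc / (Hm0 * gamma_f))
Exponent = -2.6 * 1.88 / (3.51 * 0.87)
= -2.6 * 1.88 / 3.0537
= -1.600681
exp(-1.600681) = 0.201759
q = 0.182 * 0.201759
q = 0.036720 m^3/s/m

0.036720


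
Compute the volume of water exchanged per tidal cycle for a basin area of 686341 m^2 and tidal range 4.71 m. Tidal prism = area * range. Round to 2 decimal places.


Tidal prism = Area * Tidal range
P = 686341 * 4.71
P = 3232666.11 m^3

3232666.11


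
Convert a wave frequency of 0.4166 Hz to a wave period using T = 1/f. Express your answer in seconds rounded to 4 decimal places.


T = 1 / f
T = 1 / 0.4166
T = 2.4004 s

2.4004


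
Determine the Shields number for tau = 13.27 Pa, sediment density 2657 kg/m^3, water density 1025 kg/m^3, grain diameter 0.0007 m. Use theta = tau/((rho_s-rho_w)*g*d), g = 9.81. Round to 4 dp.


theta = tau / ((rho_s - rho_w) * g * d)
rho_s - rho_w = 2657 - 1025 = 1632
Denominator = 1632 * 9.81 * 0.0007 = 11.206944
theta = 13.27 / 11.206944
theta = 1.1841

1.1841


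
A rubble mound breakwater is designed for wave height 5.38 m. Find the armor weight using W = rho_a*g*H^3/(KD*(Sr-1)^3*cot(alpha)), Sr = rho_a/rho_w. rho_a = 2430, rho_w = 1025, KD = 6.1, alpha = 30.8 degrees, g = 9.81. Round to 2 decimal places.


Sr = rho_a / rho_w = 2430 / 1025 = 2.370732
(Sr - 1) = 1.370732
(Sr - 1)^3 = 2.575475
cot(30.8) = 1 / tan(30.8) = 1 / 0.596120 = 1.677516
Numerator = 2430 * 9.81 * 5.38^3 = 3712120.8630
Denominator = 6.1 * 2.575475 * 1.677516 = 26.354439
W = 3712120.8630 / 26.354439
W = 140853.72 N

140853.72


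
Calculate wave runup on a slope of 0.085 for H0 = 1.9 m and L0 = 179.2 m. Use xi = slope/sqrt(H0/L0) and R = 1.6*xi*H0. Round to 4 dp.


xi = slope / sqrt(H0/L0)
H0/L0 = 1.9/179.2 = 0.010603
sqrt(0.010603) = 0.102969
xi = 0.085 / 0.102969 = 0.825489
R = 1.6 * xi * H0 = 1.6 * 0.825489 * 1.9
R = 2.5095 m

2.5095


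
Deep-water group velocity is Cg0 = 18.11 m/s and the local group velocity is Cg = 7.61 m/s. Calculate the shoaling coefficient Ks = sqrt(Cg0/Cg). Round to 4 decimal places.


Ks = sqrt(Cg0 / Cg)
Ks = sqrt(18.11 / 7.61)
Ks = sqrt(2.3798)
Ks = 1.5426

1.5426


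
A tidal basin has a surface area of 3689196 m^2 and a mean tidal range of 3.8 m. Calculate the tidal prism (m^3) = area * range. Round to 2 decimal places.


Tidal prism = Area * Tidal range
P = 3689196 * 3.8
P = 14018944.80 m^3

14018944.80


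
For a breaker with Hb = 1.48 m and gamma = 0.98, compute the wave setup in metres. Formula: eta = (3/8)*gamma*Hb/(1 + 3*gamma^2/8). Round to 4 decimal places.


eta = (3/8) * gamma * Hb / (1 + 3*gamma^2/8)
Numerator = (3/8) * 0.98 * 1.48 = 0.543900
Denominator = 1 + 3*0.98^2/8 = 1 + 0.360150 = 1.360150
eta = 0.543900 / 1.360150
eta = 0.3999 m

0.3999


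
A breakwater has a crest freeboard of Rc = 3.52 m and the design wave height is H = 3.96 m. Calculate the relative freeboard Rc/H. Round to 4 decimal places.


Relative freeboard = Rc / H
= 3.52 / 3.96
= 0.8889

0.8889


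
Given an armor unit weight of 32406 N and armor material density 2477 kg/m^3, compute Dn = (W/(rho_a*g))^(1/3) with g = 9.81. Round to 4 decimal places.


V = W / (rho_a * g)
V = 32406 / (2477 * 9.81)
V = 32406 / 24299.37
V = 1.333615 m^3
Dn = V^(1/3) = 1.333615^(1/3)
Dn = 1.1007 m

1.1007


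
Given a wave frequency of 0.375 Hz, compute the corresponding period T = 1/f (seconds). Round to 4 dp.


T = 1 / f
T = 1 / 0.375
T = 2.6667 s

2.6667


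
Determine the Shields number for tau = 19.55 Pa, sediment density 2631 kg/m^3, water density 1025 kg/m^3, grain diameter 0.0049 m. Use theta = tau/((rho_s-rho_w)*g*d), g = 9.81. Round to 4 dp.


theta = tau / ((rho_s - rho_w) * g * d)
rho_s - rho_w = 2631 - 1025 = 1606
Denominator = 1606 * 9.81 * 0.0049 = 77.198814
theta = 19.55 / 77.198814
theta = 0.2532

0.2532


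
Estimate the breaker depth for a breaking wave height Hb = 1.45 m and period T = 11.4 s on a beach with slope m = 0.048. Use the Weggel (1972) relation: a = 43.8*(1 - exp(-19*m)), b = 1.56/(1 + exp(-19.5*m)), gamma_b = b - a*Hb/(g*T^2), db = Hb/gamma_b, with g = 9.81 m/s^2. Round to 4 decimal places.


a = 43.8 * (1 - exp(-19 * m))
exp(-19 * 0.048) = exp(-0.9120) = 0.401720
a = 43.8 * (1 - 0.401720) = 26.204665
b = 1.56 / (1 + exp(-19.5 * m))
exp(-19.5 * 0.048) = exp(-0.9360) = 0.392193
b = 1.56 / (1 + 0.392193) = 1.120534
Hb / (g * T^2) = 1.45 / (9.81 * 11.4^2) = 1.45 / 1274.9076 = 0.00113734
gamma_b = b - a * Hb/(g*T^2) = 1.120534 - 26.204665 * 0.00113734 = 1.090730
db = Hb / gamma_b = 1.45 / 1.090730
db = 1.3294 m

1.3294


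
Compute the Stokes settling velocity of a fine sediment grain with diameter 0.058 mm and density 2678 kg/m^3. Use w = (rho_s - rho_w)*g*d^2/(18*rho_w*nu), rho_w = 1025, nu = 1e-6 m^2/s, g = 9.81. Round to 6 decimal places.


w = (rho_s - rho_w) * g * d^2 / (18 * rho_w * nu)
d = 0.058 mm = 0.000058 m
rho_s - rho_w = 2678 - 1025 = 1653
Numerator = 1653 * 9.81 * (0.000058)^2 = 0.000054550389
Denominator = 18 * 1025 * 1e-6 = 0.018450
w = 0.002957 m/s

0.002957


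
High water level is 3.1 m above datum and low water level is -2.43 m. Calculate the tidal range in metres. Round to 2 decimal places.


Tidal range = High water - Low water
Tidal range = 3.1 - (-2.43)
Tidal range = 5.53 m

5.53


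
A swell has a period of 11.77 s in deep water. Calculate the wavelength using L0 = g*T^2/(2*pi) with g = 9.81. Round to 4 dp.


L0 = g * T^2 / (2 * pi)
L0 = 9.81 * 11.77^2 / (2 * pi)
L0 = 9.81 * 138.5329 / 6.28319
L0 = 1359.0077 / 6.28319
L0 = 216.2928 m

216.2928


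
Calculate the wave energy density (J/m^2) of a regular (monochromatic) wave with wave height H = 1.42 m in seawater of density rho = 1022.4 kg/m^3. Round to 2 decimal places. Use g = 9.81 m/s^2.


E = (1/8) * rho * g * H^2
E = (1/8) * 1022.4 * 9.81 * 1.42^2
E = 0.125 * 1022.4 * 9.81 * 2.0164
E = 2528.00 J/m^2

2528.00


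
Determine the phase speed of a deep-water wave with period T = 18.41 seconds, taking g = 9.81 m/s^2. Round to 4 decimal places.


We use the deep-water celerity formula:
C = g * T / (2 * pi)
C = 9.81 * 18.41 / (2 * 3.14159...)
C = 180.602100 / 6.283185
C = 28.7437 m/s

28.7437


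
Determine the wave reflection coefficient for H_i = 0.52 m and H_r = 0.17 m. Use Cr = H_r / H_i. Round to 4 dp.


Cr = H_r / H_i
Cr = 0.17 / 0.52
Cr = 0.3269

0.3269


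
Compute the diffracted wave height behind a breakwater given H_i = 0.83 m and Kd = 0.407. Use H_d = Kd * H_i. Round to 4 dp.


H_d = Kd * H_i
H_d = 0.407 * 0.83
H_d = 0.3378 m

0.3378


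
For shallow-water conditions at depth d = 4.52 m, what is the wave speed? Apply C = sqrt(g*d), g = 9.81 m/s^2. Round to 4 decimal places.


Using the shallow-water approximation:
C = sqrt(g * d) = sqrt(9.81 * 4.52)
C = sqrt(44.3412)
C = 6.6589 m/s

6.6589


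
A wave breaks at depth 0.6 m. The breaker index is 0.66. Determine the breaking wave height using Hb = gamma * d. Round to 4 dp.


Hb = gamma * d
Hb = 0.66 * 0.6
Hb = 0.3960 m

0.3960


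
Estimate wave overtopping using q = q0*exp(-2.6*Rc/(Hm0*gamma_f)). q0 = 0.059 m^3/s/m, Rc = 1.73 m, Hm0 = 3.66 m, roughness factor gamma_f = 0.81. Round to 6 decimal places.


q = q0 * exp(-2.6 * Rc / (Hm0 * gamma_f))
Exponent = -2.6 * 1.73 / (3.66 * 0.81)
= -2.6 * 1.73 / 2.9646
= -1.517237
exp(-1.517237) = 0.219317
q = 0.059 * 0.219317
q = 0.012940 m^3/s/m

0.012940


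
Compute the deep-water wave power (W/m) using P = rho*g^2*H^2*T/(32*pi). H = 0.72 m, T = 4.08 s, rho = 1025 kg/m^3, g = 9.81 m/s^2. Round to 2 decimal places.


P = rho * g^2 * H^2 * T / (32 * pi)
P = 1025 * 9.81^2 * 0.72^2 * 4.08 / (32 * pi)
P = 1025 * 96.2361 * 0.5184 * 4.08 / 100.53096
P = 2075.33 W/m

2075.33


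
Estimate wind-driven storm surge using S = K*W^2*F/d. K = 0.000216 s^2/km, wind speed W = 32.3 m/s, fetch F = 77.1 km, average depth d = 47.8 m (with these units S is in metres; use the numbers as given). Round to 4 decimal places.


S = K * W^2 * F / d
W^2 = 32.3^2 = 1043.29
S = 0.000216 * 1043.29 * 77.1 / 47.8
Numerator = 0.000216 * 1043.29 * 77.1 = 17.374534
S = 17.374534 / 47.8 = 0.3635 m

0.3635


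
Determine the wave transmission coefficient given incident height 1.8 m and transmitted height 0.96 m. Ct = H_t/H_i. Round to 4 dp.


Ct = H_t / H_i
Ct = 0.96 / 1.8
Ct = 0.5333

0.5333


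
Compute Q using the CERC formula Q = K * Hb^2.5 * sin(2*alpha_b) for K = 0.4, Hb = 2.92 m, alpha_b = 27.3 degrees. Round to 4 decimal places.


Q = K * Hb^2.5 * sin(2 * alpha_b)
Hb^2.5 = 2.92^2.5 = 14.569919
sin(2 * 27.3) = sin(54.6) = 0.815128
Q = 0.4 * 14.569919 * 0.815128
Q = 4.7505 m^3/s

4.7505


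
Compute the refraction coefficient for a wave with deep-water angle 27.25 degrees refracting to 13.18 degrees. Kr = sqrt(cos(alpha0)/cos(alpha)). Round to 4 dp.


Kr = sqrt(cos(alpha0) / cos(alpha))
cos(27.25) = 0.889017
cos(13.18) = 0.973659
Kr = sqrt(0.889017 / 0.973659)
Kr = sqrt(0.913069)
Kr = 0.9555

0.9555


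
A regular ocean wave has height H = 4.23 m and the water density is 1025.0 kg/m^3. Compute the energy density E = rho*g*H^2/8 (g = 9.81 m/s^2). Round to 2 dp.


E = (1/8) * rho * g * H^2
E = (1/8) * 1025.0 * 9.81 * 4.23^2
E = 0.125 * 1025.0 * 9.81 * 17.8929
E = 22489.70 J/m^2

22489.70


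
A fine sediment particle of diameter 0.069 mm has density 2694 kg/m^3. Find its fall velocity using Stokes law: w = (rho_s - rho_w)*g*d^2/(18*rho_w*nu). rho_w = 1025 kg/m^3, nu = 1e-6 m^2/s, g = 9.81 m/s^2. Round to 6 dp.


w = (rho_s - rho_w) * g * d^2 / (18 * rho_w * nu)
d = 0.069 mm = 0.000069 m
rho_s - rho_w = 2694 - 1025 = 1669
Numerator = 1669 * 9.81 * (0.000069)^2 = 0.000077951329
Denominator = 18 * 1025 * 1e-6 = 0.018450
w = 0.004225 m/s

0.004225


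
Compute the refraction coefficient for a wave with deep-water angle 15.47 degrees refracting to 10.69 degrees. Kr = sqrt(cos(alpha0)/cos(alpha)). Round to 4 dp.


Kr = sqrt(cos(alpha0) / cos(alpha))
cos(15.47) = 0.963770
cos(10.69) = 0.982645
Kr = sqrt(0.963770 / 0.982645)
Kr = sqrt(0.980792)
Kr = 0.9903

0.9903


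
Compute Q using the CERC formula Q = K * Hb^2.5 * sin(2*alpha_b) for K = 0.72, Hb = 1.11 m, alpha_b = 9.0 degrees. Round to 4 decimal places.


Q = K * Hb^2.5 * sin(2 * alpha_b)
Hb^2.5 = 1.11^2.5 = 1.298098
sin(2 * 9.0) = sin(18.0) = 0.309017
Q = 0.72 * 1.298098 * 0.309017
Q = 0.2888 m^3/s

0.2888


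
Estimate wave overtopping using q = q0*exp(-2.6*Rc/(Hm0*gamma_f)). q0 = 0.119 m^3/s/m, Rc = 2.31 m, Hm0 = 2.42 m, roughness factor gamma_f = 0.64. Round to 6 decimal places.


q = q0 * exp(-2.6 * Rc / (Hm0 * gamma_f))
Exponent = -2.6 * 2.31 / (2.42 * 0.64)
= -2.6 * 2.31 / 1.5488
= -3.877841
exp(-3.877841) = 0.020695
q = 0.119 * 0.020695
q = 0.002463 m^3/s/m

0.002463


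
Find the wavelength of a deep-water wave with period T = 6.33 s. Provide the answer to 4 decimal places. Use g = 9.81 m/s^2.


L0 = g * T^2 / (2 * pi)
L0 = 9.81 * 6.33^2 / (2 * pi)
L0 = 9.81 * 40.0689 / 6.28319
L0 = 393.0759 / 6.28319
L0 = 62.5600 m

62.5600


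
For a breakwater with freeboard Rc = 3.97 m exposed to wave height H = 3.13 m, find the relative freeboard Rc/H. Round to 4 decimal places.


Relative freeboard = Rc / H
= 3.97 / 3.13
= 1.2684

1.2684


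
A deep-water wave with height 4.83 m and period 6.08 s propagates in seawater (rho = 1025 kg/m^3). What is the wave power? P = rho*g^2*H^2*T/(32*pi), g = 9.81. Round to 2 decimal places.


P = rho * g^2 * H^2 * T / (32 * pi)
P = 1025 * 9.81^2 * 4.83^2 * 6.08 / (32 * pi)
P = 1025 * 96.2361 * 23.3289 * 6.08 / 100.53096
P = 139174.56 W/m

139174.56


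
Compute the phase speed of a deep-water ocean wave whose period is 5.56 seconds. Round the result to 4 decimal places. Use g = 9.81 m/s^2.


We use the deep-water celerity formula:
C = g * T / (2 * pi)
C = 9.81 * 5.56 / (2 * 3.14159...)
C = 54.543600 / 6.283185
C = 8.6809 m/s

8.6809


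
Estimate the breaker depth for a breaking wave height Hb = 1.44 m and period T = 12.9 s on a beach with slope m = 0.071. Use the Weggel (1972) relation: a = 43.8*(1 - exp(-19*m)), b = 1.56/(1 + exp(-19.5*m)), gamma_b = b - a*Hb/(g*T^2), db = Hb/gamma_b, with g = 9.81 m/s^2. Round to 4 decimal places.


a = 43.8 * (1 - exp(-19 * m))
exp(-19 * 0.071) = exp(-1.3490) = 0.259500
a = 43.8 * (1 - 0.259500) = 32.433916
b = 1.56 / (1 + exp(-19.5 * m))
exp(-19.5 * 0.071) = exp(-1.3845) = 0.250449
b = 1.56 / (1 + 0.250449) = 1.247552
Hb / (g * T^2) = 1.44 / (9.81 * 12.9^2) = 1.44 / 1632.4821 = 0.00088209
gamma_b = b - a * Hb/(g*T^2) = 1.247552 - 32.433916 * 0.00088209 = 1.218942
db = Hb / gamma_b = 1.44 / 1.218942
db = 1.1814 m

1.1814


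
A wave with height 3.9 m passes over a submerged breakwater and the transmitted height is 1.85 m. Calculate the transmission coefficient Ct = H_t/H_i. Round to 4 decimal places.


Ct = H_t / H_i
Ct = 1.85 / 3.9
Ct = 0.4744

0.4744


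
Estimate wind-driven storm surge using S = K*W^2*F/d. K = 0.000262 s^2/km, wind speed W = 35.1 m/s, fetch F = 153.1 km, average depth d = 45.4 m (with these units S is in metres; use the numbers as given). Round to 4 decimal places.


S = K * W^2 * F / d
W^2 = 35.1^2 = 1232.01
S = 0.000262 * 1232.01 * 153.1 / 45.4
Numerator = 0.000262 * 1232.01 * 153.1 = 49.418632
S = 49.418632 / 45.4 = 1.0885 m

1.0885


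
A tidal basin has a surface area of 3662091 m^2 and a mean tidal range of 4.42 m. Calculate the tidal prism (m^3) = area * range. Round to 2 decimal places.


Tidal prism = Area * Tidal range
P = 3662091 * 4.42
P = 16186442.22 m^3

16186442.22


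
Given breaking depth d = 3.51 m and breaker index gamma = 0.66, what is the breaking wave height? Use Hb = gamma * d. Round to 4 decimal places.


Hb = gamma * d
Hb = 0.66 * 3.51
Hb = 2.3166 m

2.3166


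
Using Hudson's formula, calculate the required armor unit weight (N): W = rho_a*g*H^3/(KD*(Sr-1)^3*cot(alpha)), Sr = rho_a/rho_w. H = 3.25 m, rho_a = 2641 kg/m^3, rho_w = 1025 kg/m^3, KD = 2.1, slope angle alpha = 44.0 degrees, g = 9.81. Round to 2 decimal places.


Sr = rho_a / rho_w = 2641 / 1025 = 2.576585
(Sr - 1) = 1.576585
(Sr - 1)^3 = 3.918794
cot(44.0) = 1 / tan(44.0) = 1 / 0.965689 = 1.035530
Numerator = 2641 * 9.81 * 3.25^3 = 889380.2714
Denominator = 2.1 * 3.918794 * 1.035530 = 8.521864
W = 889380.2714 / 8.521864
W = 104364.53 N

104364.53


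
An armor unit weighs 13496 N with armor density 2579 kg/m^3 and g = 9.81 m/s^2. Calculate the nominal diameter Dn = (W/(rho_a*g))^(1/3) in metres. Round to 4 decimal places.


V = W / (rho_a * g)
V = 13496 / (2579 * 9.81)
V = 13496 / 25299.99
V = 0.533439 m^3
Dn = V^(1/3) = 0.533439^(1/3)
Dn = 0.8110 m

0.8110


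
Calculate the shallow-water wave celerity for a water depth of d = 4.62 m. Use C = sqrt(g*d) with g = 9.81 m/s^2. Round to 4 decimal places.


Using the shallow-water approximation:
C = sqrt(g * d) = sqrt(9.81 * 4.62)
C = sqrt(45.3222)
C = 6.7322 m/s

6.7322


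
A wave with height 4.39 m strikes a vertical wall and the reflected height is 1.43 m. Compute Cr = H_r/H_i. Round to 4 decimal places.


Cr = H_r / H_i
Cr = 1.43 / 4.39
Cr = 0.3257

0.3257


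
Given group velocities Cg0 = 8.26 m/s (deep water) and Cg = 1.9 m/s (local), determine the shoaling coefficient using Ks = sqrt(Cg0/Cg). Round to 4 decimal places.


Ks = sqrt(Cg0 / Cg)
Ks = sqrt(8.26 / 1.9)
Ks = sqrt(4.3474)
Ks = 2.0850

2.0850


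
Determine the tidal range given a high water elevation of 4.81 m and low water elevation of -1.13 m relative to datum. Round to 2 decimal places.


Tidal range = High water - Low water
Tidal range = 4.81 - (-1.13)
Tidal range = 5.94 m

5.94


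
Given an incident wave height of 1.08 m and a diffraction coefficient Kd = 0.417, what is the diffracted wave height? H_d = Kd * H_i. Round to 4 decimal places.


H_d = Kd * H_i
H_d = 0.417 * 1.08
H_d = 0.4504 m

0.4504


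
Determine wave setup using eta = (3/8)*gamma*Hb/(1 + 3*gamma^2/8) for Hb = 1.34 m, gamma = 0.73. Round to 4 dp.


eta = (3/8) * gamma * Hb / (1 + 3*gamma^2/8)
Numerator = (3/8) * 0.73 * 1.34 = 0.366825
Denominator = 1 + 3*0.73^2/8 = 1 + 0.199838 = 1.199838
eta = 0.366825 / 1.199838
eta = 0.3057 m

0.3057


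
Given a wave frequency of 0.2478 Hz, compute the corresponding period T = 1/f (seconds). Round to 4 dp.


T = 1 / f
T = 1 / 0.2478
T = 4.0355 s

4.0355


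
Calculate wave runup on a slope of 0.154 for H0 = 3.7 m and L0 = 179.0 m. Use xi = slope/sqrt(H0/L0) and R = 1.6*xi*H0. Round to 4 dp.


xi = slope / sqrt(H0/L0)
H0/L0 = 3.7/179.0 = 0.020670
sqrt(0.020670) = 0.143772
xi = 0.154 / 0.143772 = 1.071140
R = 1.6 * xi * H0 = 1.6 * 1.071140 * 3.7
R = 6.3412 m

6.3412


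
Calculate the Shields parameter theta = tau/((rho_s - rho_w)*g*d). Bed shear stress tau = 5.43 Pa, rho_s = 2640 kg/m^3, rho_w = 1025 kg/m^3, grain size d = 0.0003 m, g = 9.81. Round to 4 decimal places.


theta = tau / ((rho_s - rho_w) * g * d)
rho_s - rho_w = 2640 - 1025 = 1615
Denominator = 1615 * 9.81 * 0.0003 = 4.752945
theta = 5.43 / 4.752945
theta = 1.1424

1.1424


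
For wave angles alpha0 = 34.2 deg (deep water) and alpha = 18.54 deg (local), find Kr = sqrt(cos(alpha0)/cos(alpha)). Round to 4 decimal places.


Kr = sqrt(cos(alpha0) / cos(alpha))
cos(34.2) = 0.827081
cos(18.54) = 0.948102
Kr = sqrt(0.827081 / 0.948102)
Kr = sqrt(0.872354)
Kr = 0.9340

0.9340


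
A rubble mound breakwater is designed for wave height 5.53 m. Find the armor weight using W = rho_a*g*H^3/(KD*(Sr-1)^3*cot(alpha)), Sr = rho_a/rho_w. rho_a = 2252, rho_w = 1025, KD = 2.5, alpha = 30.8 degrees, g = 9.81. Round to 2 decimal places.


Sr = rho_a / rho_w = 2252 / 1025 = 2.197073
(Sr - 1) = 1.197073
(Sr - 1)^3 = 1.715387
cot(30.8) = 1 / tan(30.8) = 1 / 0.596120 = 1.677516
Numerator = 2252 * 9.81 * 5.53^3 = 3736050.9262
Denominator = 2.5 * 1.715387 * 1.677516 = 7.193971
W = 3736050.9262 / 7.193971
W = 519330.84 N

519330.84


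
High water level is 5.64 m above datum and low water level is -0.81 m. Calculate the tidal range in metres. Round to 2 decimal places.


Tidal range = High water - Low water
Tidal range = 5.64 - (-0.81)
Tidal range = 6.45 m

6.45


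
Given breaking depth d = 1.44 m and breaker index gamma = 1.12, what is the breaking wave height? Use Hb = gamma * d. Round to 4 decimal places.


Hb = gamma * d
Hb = 1.12 * 1.44
Hb = 1.6128 m

1.6128


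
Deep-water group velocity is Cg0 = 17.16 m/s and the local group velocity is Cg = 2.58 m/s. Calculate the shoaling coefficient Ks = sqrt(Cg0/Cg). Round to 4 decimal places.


Ks = sqrt(Cg0 / Cg)
Ks = sqrt(17.16 / 2.58)
Ks = sqrt(6.6512)
Ks = 2.5790

2.5790


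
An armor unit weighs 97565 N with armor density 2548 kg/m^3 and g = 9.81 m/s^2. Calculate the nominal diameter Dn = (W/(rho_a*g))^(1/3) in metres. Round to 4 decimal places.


V = W / (rho_a * g)
V = 97565 / (2548 * 9.81)
V = 97565 / 24995.88
V = 3.903243 m^3
Dn = V^(1/3) = 3.903243^(1/3)
Dn = 1.5745 m

1.5745


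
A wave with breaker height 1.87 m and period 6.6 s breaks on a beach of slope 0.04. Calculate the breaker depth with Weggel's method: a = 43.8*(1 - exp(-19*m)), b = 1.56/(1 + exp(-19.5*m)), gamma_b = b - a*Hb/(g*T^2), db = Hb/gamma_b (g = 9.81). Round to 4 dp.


a = 43.8 * (1 - exp(-19 * m))
exp(-19 * 0.04) = exp(-0.7600) = 0.467666
a = 43.8 * (1 - 0.467666) = 23.316210
b = 1.56 / (1 + exp(-19.5 * m))
exp(-19.5 * 0.04) = exp(-0.7800) = 0.458406
b = 1.56 / (1 + 0.458406) = 1.069661
Hb / (g * T^2) = 1.87 / (9.81 * 6.6^2) = 1.87 / 427.3236 = 0.00437607
gamma_b = b - a * Hb/(g*T^2) = 1.069661 - 23.316210 * 0.00437607 = 0.967627
db = Hb / gamma_b = 1.87 / 0.967627
db = 1.9326 m

1.9326


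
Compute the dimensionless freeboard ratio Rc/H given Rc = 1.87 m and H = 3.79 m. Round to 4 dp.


Relative freeboard = Rc / H
= 1.87 / 3.79
= 0.4934

0.4934


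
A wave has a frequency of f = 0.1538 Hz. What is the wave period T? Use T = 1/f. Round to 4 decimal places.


T = 1 / f
T = 1 / 0.1538
T = 6.5020 s

6.5020


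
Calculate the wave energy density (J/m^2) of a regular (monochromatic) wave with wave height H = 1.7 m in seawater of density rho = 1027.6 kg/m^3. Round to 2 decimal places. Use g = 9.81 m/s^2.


E = (1/8) * rho * g * H^2
E = (1/8) * 1027.6 * 9.81 * 1.7^2
E = 0.125 * 1027.6 * 9.81 * 2.8900
E = 3641.67 J/m^2

3641.67


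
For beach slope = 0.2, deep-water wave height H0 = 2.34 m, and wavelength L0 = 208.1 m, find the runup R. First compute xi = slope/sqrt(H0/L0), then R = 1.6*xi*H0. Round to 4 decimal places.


xi = slope / sqrt(H0/L0)
H0/L0 = 2.34/208.1 = 0.011245
sqrt(0.011245) = 0.106041
xi = 0.2 / 0.106041 = 1.886071
R = 1.6 * xi * H0 = 1.6 * 1.886071 * 2.34
R = 7.0615 m

7.0615


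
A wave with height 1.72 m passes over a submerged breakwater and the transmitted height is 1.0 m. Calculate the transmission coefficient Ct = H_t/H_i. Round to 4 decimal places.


Ct = H_t / H_i
Ct = 1.0 / 1.72
Ct = 0.5814

0.5814


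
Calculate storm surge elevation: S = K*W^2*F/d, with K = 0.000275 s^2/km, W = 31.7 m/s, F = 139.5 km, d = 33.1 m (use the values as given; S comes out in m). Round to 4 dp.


S = K * W^2 * F / d
W^2 = 31.7^2 = 1004.89
S = 0.000275 * 1004.89 * 139.5 / 33.1
Numerator = 0.000275 * 1004.89 * 139.5 = 38.550093
S = 38.550093 / 33.1 = 1.1647 m

1.1647


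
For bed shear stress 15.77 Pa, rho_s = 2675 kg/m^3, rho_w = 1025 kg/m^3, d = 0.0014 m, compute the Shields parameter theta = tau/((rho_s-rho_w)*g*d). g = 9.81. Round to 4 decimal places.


theta = tau / ((rho_s - rho_w) * g * d)
rho_s - rho_w = 2675 - 1025 = 1650
Denominator = 1650 * 9.81 * 0.0014 = 22.661100
theta = 15.77 / 22.661100
theta = 0.6959

0.6959


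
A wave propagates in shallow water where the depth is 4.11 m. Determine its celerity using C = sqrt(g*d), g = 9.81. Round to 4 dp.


Using the shallow-water approximation:
C = sqrt(g * d) = sqrt(9.81 * 4.11)
C = sqrt(40.3191)
C = 6.3497 m/s

6.3497


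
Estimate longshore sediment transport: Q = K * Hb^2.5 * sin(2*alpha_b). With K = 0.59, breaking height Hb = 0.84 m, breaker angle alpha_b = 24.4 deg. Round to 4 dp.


Q = K * Hb^2.5 * sin(2 * alpha_b)
Hb^2.5 = 0.84^2.5 = 0.646693
sin(2 * 24.4) = sin(48.8) = 0.752415
Q = 0.59 * 0.646693 * 0.752415
Q = 0.2871 m^3/s

0.2871


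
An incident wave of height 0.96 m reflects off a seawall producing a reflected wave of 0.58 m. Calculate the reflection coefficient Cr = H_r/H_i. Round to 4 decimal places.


Cr = H_r / H_i
Cr = 0.58 / 0.96
Cr = 0.6042

0.6042


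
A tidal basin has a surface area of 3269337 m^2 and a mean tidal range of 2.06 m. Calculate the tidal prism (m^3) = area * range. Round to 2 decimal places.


Tidal prism = Area * Tidal range
P = 3269337 * 2.06
P = 6734834.22 m^3

6734834.22


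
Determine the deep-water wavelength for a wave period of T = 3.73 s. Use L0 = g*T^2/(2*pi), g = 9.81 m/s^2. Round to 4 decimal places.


L0 = g * T^2 / (2 * pi)
L0 = 9.81 * 3.73^2 / (2 * pi)
L0 = 9.81 * 13.9129 / 6.28319
L0 = 136.4855 / 6.28319
L0 = 21.7223 m

21.7223


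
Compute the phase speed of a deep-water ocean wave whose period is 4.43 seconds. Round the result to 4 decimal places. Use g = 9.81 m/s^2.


We use the deep-water celerity formula:
C = g * T / (2 * pi)
C = 9.81 * 4.43 / (2 * 3.14159...)
C = 43.458300 / 6.283185
C = 6.9166 m/s

6.9166


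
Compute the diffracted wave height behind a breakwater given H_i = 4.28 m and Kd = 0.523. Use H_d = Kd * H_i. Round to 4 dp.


H_d = Kd * H_i
H_d = 0.523 * 4.28
H_d = 2.2384 m

2.2384


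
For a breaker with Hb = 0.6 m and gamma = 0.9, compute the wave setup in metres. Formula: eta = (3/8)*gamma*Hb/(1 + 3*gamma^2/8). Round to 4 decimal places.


eta = (3/8) * gamma * Hb / (1 + 3*gamma^2/8)
Numerator = (3/8) * 0.9 * 0.6 = 0.202500
Denominator = 1 + 3*0.9^2/8 = 1 + 0.303750 = 1.303750
eta = 0.202500 / 1.303750
eta = 0.1553 m

0.1553


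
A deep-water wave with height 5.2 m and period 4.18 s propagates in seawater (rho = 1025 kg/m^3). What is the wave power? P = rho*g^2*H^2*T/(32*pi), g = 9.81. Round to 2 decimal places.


P = rho * g^2 * H^2 * T / (32 * pi)
P = 1025 * 9.81^2 * 5.2^2 * 4.18 / (32 * pi)
P = 1025 * 96.2361 * 27.0400 * 4.18 / 100.53096
P = 110903.44 W/m

110903.44


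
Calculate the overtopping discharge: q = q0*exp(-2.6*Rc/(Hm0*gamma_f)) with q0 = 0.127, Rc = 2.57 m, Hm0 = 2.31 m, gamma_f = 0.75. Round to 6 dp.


q = q0 * exp(-2.6 * Rc / (Hm0 * gamma_f))
Exponent = -2.6 * 2.57 / (2.31 * 0.75)
= -2.6 * 2.57 / 1.7325
= -3.856854
exp(-3.856854) = 0.021134
q = 0.127 * 0.021134
q = 0.002684 m^3/s/m

0.002684


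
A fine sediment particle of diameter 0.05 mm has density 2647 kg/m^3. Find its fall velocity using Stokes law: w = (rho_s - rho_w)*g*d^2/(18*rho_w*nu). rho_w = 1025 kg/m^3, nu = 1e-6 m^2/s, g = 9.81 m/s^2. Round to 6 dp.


w = (rho_s - rho_w) * g * d^2 / (18 * rho_w * nu)
d = 0.05 mm = 0.000050 m
rho_s - rho_w = 2647 - 1025 = 1622
Numerator = 1622 * 9.81 * (0.000050)^2 = 0.000039779550
Denominator = 18 * 1025 * 1e-6 = 0.018450
w = 0.002156 m/s

0.002156


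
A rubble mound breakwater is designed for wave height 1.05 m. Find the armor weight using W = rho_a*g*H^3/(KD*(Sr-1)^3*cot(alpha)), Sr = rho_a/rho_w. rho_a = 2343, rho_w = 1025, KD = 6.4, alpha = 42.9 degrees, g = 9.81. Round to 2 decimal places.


Sr = rho_a / rho_w = 2343 / 1025 = 2.285854
(Sr - 1) = 1.285854
(Sr - 1)^3 = 2.126056
cot(42.9) = 1 / tan(42.9) = 1 / 0.929257 = 1.076128
Numerator = 2343 * 9.81 * 1.05^3 = 26607.8138
Denominator = 6.4 * 2.126056 * 1.076128 = 14.642614
W = 26607.8138 / 14.642614
W = 1817.15 N

1817.15


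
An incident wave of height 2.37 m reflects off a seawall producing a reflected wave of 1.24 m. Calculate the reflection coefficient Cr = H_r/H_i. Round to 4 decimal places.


Cr = H_r / H_i
Cr = 1.24 / 2.37
Cr = 0.5232

0.5232


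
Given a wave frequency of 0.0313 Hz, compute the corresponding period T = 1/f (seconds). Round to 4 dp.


T = 1 / f
T = 1 / 0.0313
T = 31.9489 s

31.9489


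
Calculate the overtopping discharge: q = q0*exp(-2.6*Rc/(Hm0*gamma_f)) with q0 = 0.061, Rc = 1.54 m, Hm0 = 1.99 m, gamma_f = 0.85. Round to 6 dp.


q = q0 * exp(-2.6 * Rc / (Hm0 * gamma_f))
Exponent = -2.6 * 1.54 / (1.99 * 0.85)
= -2.6 * 1.54 / 1.6915
= -2.367130
exp(-2.367130) = 0.093749
q = 0.061 * 0.093749
q = 0.005719 m^3/s/m

0.005719


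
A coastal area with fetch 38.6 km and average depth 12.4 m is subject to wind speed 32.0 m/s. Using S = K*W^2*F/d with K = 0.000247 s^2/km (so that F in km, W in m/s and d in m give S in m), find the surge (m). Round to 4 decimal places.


S = K * W^2 * F / d
W^2 = 32.0^2 = 1024.00
S = 0.000247 * 1024.00 * 38.6 / 12.4
Numerator = 0.000247 * 1024.00 * 38.6 = 9.763021
S = 9.763021 / 12.4 = 0.7873 m

0.7873


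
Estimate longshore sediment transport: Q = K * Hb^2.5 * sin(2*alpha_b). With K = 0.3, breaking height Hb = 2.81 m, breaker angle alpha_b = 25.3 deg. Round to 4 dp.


Q = K * Hb^2.5 * sin(2 * alpha_b)
Hb^2.5 = 2.81^2.5 = 13.236276
sin(2 * 25.3) = sin(50.6) = 0.772734
Q = 0.3 * 13.236276 * 0.772734
Q = 3.0684 m^3/s

3.0684


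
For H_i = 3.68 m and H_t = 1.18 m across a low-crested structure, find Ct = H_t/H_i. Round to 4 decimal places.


Ct = H_t / H_i
Ct = 1.18 / 3.68
Ct = 0.3207

0.3207


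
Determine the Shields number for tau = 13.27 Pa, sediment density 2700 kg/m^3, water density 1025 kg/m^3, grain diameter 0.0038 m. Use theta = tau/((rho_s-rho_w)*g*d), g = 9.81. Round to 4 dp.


theta = tau / ((rho_s - rho_w) * g * d)
rho_s - rho_w = 2700 - 1025 = 1675
Denominator = 1675 * 9.81 * 0.0038 = 62.440650
theta = 13.27 / 62.440650
theta = 0.2125

0.2125


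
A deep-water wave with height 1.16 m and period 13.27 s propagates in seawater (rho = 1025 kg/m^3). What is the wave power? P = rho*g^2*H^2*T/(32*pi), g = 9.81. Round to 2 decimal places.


P = rho * g^2 * H^2 * T / (32 * pi)
P = 1025 * 9.81^2 * 1.16^2 * 13.27 / (32 * pi)
P = 1025 * 96.2361 * 1.3456 * 13.27 / 100.53096
P = 17520.60 W/m

17520.60


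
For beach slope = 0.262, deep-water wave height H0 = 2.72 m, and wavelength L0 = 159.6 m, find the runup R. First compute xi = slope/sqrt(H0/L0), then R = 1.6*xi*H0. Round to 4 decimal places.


xi = slope / sqrt(H0/L0)
H0/L0 = 2.72/159.6 = 0.017043
sqrt(0.017043) = 0.130547
xi = 0.262 / 0.130547 = 2.006935
R = 1.6 * xi * H0 = 1.6 * 2.006935 * 2.72
R = 8.7342 m

8.7342


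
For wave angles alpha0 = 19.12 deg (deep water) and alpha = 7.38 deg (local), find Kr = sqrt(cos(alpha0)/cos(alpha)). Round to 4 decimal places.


Kr = sqrt(cos(alpha0) / cos(alpha))
cos(19.12) = 0.944835
cos(7.38) = 0.991716
Kr = sqrt(0.944835 / 0.991716)
Kr = sqrt(0.952727)
Kr = 0.9761

0.9761


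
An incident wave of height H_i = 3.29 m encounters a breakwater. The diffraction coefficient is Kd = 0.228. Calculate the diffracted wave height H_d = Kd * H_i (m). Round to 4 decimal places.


H_d = Kd * H_i
H_d = 0.228 * 3.29
H_d = 0.7501 m

0.7501


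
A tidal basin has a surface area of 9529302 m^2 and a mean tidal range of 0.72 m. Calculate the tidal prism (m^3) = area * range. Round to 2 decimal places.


Tidal prism = Area * Tidal range
P = 9529302 * 0.72
P = 6861097.44 m^3

6861097.44


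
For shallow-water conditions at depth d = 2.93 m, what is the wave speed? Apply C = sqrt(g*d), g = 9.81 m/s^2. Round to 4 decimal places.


Using the shallow-water approximation:
C = sqrt(g * d) = sqrt(9.81 * 2.93)
C = sqrt(28.7433)
C = 5.3613 m/s

5.3613


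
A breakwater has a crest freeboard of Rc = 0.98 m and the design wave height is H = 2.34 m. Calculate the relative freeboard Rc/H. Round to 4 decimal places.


Relative freeboard = Rc / H
= 0.98 / 2.34
= 0.4188

0.4188


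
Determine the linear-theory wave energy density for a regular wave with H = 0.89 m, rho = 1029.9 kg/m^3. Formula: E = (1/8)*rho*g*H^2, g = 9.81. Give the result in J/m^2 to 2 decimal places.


E = (1/8) * rho * g * H^2
E = (1/8) * 1029.9 * 9.81 * 0.89^2
E = 0.125 * 1029.9 * 9.81 * 0.7921
E = 1000.35 J/m^2

1000.35


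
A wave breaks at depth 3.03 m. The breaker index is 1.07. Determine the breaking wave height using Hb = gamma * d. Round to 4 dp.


Hb = gamma * d
Hb = 1.07 * 3.03
Hb = 3.2421 m

3.2421


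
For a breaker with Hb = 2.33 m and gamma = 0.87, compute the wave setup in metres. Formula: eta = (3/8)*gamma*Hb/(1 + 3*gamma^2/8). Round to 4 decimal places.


eta = (3/8) * gamma * Hb / (1 + 3*gamma^2/8)
Numerator = (3/8) * 0.87 * 2.33 = 0.760162
Denominator = 1 + 3*0.87^2/8 = 1 + 0.283838 = 1.283838
eta = 0.760162 / 1.283838
eta = 0.5921 m

0.5921


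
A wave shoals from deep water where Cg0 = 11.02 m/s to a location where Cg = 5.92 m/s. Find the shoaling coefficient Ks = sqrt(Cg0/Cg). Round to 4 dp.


Ks = sqrt(Cg0 / Cg)
Ks = sqrt(11.02 / 5.92)
Ks = sqrt(1.8615)
Ks = 1.3644

1.3644


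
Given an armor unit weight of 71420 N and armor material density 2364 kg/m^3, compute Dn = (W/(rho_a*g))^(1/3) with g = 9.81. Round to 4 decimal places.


V = W / (rho_a * g)
V = 71420 / (2364 * 9.81)
V = 71420 / 23190.84
V = 3.079664 m^3
Dn = V^(1/3) = 3.079664^(1/3)
Dn = 1.4549 m

1.4549
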